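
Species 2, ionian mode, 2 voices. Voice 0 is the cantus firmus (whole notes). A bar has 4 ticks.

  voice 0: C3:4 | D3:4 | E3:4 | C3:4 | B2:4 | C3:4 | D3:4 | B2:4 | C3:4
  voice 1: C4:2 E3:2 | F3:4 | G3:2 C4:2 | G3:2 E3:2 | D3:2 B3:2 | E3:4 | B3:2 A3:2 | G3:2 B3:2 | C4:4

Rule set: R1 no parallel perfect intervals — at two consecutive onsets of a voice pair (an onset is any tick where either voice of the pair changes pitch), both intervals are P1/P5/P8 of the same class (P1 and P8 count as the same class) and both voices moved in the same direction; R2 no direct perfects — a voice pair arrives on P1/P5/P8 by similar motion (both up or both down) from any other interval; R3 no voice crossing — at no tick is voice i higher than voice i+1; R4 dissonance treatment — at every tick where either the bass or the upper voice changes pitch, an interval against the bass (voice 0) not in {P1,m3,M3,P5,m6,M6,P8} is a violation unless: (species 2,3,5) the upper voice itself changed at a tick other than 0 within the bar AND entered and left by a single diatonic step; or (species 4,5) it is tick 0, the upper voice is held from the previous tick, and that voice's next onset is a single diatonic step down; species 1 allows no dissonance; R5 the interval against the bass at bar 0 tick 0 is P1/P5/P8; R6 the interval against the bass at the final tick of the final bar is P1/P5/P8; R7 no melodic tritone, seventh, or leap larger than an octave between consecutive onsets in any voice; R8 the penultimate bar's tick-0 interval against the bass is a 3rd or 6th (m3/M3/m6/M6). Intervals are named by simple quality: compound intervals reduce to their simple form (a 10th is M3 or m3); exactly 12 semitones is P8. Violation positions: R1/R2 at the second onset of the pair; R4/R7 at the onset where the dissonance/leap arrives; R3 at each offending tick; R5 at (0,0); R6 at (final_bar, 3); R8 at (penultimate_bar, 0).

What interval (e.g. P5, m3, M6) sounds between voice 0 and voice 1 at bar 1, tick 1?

voice 0=D3 voice 1=F3 -> m3

m3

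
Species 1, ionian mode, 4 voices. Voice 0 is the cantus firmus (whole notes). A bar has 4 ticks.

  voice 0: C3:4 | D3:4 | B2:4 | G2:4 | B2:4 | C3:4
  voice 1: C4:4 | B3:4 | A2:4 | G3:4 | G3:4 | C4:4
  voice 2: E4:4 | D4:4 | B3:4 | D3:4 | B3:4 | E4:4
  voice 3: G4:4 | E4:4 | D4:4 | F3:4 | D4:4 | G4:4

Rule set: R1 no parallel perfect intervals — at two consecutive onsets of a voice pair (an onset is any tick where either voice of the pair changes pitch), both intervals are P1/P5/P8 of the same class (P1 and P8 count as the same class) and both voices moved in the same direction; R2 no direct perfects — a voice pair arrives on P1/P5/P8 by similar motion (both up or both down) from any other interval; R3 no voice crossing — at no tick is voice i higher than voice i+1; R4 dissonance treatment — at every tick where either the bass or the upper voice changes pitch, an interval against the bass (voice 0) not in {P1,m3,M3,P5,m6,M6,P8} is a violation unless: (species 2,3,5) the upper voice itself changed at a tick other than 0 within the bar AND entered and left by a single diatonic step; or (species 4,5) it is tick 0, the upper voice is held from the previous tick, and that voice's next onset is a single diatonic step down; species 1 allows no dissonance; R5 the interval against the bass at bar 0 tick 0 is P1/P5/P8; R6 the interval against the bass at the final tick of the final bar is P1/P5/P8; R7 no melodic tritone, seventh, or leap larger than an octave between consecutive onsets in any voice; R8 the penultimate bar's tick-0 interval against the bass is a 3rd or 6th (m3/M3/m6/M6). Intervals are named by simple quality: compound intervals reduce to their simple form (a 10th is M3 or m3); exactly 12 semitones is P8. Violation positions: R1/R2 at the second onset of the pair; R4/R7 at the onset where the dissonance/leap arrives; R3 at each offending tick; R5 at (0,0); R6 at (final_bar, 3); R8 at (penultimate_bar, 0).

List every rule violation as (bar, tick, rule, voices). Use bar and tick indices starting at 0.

(0, 0, R5, (0, 2))
(1, 0, R4, (0, 3))
(2, 0, R1, (0, 2))
(2, 0, R3, (0, 1))
(2, 0, R4, (0, 1))
(2, 0, R7, (1,))
(2, 1, R3, (0, 1))
(2, 2, R3, (0, 1))
(2, 3, R3, (0, 1))
(3, 0, R2, (0, 2))
(3, 0, R3, (1, 2))
(3, 0, R4, (0, 3))
(3, 0, R7, (1,))
(3, 1, R3, (1, 2))
(3, 2, R3, (1, 2))
(3, 3, R3, (1, 2))
(4, 0, R2, (0, 2))
(4, 0, R8, (0, 2))
(5, 0, R1, (1, 3))
(5, 0, R2, (0, 1))
(5, 0, R2, (0, 3))
(5, 3, R6, (0, 2))

bar 0: v0=C3 v1=C4 v2=E4 v3=G4 downbeat P5
bar 1: v0=D3 v1=B3 v2=D4 v3=E4 downbeat M2
bar 2: v0=B2 v1=A2 v2=B3 v3=D4 downbeat m3
bar 3: v0=G2 v1=G3 v2=D3 v3=F3 downbeat m7
bar 4: v0=B2 v1=G3 v2=B3 v3=D4 downbeat m3
bar 5: v0=C3 v1=C4 v2=E4 v3=G4 downbeat P5
  -> R5 @ bar 0 tick 0 v(0, 2): opens on M3
  -> R4 @ bar 1 tick 0 v(0, 3): D3/E4 M2 untreated
  -> R1 @ bar 2 tick 0 v(0, 2): D3/D4 P8 -> B2/B3 P8 similar
  -> R3 @ bar 2 tick 0 v(0, 1): B2 above A2
  -> R4 @ bar 2 tick 0 v(0, 1): B2/A2 M2 untreated
  -> R7 @ bar 2 tick 0 v(1,): B3->A2 leap 14st
  -> R3 @ bar 2 tick 1 v(0, 1): B2 above A2
  -> R3 @ bar 2 tick 2 v(0, 1): B2 above A2
  -> R3 @ bar 2 tick 3 v(0, 1): B2 above A2
  -> R2 @ bar 3 tick 0 v(0, 2): B2/B3 P8 -> G2/D3 P5 similar
  -> R3 @ bar 3 tick 0 v(1, 2): G3 above D3
  -> R4 @ bar 3 tick 0 v(0, 3): G2/F3 m7 untreated
  -> R7 @ bar 3 tick 0 v(1,): A2->G3 leap 10st
  -> R3 @ bar 3 tick 1 v(1, 2): G3 above D3
  -> R3 @ bar 3 tick 2 v(1, 2): G3 above D3
  -> R3 @ bar 3 tick 3 v(1, 2): G3 above D3
  -> R2 @ bar 4 tick 0 v(0, 2): G2/D3 P5 -> B2/B3 P8 similar
  -> R8 @ bar 4 tick 0 v(0, 2): penult P8 not 3rd/6th
  -> R1 @ bar 5 tick 0 v(1, 3): G3/D4 P5 -> C4/G4 P5 similar
  -> R2 @ bar 5 tick 0 v(0, 1): B2/G3 m6 -> C3/C4 P8 similar
  -> R2 @ bar 5 tick 0 v(0, 3): B2/D4 m3 -> C3/G4 P5 similar
  -> R6 @ bar 5 tick 3 v(0, 2): closes on M3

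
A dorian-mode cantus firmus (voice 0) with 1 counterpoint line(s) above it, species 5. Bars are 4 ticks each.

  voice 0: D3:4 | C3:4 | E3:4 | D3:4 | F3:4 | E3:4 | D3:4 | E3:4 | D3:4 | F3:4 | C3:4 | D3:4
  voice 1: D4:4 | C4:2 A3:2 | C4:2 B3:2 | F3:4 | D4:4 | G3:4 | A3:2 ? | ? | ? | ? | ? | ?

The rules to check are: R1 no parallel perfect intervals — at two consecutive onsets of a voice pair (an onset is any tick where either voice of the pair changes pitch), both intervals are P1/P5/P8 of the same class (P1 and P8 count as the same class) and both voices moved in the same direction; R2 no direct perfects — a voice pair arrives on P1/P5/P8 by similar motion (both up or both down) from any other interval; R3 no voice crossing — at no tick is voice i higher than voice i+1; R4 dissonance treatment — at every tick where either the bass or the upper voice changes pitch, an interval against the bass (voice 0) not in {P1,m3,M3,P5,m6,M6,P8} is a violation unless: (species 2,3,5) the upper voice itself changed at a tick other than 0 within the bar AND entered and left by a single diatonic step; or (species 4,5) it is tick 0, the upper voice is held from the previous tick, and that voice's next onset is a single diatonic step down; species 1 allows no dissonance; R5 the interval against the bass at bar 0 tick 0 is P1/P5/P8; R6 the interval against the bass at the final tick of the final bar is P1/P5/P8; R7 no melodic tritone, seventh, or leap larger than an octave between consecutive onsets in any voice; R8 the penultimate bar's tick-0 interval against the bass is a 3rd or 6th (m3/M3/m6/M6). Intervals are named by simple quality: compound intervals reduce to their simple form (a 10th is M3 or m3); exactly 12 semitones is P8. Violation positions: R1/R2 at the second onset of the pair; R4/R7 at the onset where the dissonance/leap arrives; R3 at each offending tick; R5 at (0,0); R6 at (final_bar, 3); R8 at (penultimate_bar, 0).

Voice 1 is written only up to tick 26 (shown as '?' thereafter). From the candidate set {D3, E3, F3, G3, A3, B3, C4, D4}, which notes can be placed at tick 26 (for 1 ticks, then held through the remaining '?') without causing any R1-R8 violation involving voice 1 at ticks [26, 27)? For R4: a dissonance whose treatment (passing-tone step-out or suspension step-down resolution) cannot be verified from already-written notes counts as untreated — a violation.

D3: legal
E3: violates R4
F3: legal
G3: violates R4
A3: legal
B3: legal
C4: violates R4
D4: legal

{A3, B3, D3, D4, F3}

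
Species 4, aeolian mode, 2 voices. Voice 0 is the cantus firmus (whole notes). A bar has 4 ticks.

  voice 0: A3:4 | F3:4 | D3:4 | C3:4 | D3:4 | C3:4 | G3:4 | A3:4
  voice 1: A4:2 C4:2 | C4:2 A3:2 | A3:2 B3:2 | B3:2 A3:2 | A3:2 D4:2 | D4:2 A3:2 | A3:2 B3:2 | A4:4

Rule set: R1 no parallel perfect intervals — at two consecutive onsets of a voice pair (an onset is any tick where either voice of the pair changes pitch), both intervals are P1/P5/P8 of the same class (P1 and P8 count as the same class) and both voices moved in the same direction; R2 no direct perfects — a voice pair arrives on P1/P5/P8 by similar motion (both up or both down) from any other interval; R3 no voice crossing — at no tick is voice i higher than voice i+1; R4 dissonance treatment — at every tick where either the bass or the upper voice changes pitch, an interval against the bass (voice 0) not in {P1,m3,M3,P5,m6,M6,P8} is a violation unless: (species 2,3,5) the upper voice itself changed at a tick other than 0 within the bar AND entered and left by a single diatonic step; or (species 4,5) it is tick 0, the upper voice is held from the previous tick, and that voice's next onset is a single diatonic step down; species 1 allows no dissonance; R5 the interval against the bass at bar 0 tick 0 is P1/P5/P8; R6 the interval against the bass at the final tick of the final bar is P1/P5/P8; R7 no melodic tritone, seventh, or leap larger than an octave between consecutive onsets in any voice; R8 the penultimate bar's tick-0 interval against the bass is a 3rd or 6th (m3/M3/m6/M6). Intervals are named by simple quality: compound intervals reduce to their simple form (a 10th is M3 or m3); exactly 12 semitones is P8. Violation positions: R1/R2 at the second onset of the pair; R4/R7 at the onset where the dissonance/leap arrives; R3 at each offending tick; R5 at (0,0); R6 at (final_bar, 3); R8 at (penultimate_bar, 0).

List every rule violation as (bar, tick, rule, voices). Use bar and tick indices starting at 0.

(5, 0, R4, (0, 1))
(6, 0, R4, (0, 1))
(6, 0, R8, (0, 1))
(7, 0, R2, (0, 1))
(7, 0, R7, (1,))

bar 0: v0=A3 v1=A4 downbeat P8
bar 1: v0=F3 v1=C4 downbeat P5
bar 2: v0=D3 v1=A3 downbeat P5
bar 3: v0=C3 v1=B3 downbeat M7
bar 4: v0=D3 v1=A3 downbeat P5
bar 5: v0=C3 v1=D4 downbeat M2
bar 6: v0=G3 v1=A3 downbeat M2
bar 7: v0=A3 v1=A4 downbeat P8
  -> R4 @ bar 5 tick 0 v(0, 1): C3/D4 M2 untreated
  -> R4 @ bar 6 tick 0 v(0, 1): G3/A3 M2 untreated
  -> R8 @ bar 6 tick 0 v(0, 1): penult M2 not 3rd/6th
  -> R2 @ bar 7 tick 0 v(0, 1): G3/B3 M3 -> A3/A4 P8 similar
  -> R7 @ bar 7 tick 0 v(1,): B3->A4 leap 10st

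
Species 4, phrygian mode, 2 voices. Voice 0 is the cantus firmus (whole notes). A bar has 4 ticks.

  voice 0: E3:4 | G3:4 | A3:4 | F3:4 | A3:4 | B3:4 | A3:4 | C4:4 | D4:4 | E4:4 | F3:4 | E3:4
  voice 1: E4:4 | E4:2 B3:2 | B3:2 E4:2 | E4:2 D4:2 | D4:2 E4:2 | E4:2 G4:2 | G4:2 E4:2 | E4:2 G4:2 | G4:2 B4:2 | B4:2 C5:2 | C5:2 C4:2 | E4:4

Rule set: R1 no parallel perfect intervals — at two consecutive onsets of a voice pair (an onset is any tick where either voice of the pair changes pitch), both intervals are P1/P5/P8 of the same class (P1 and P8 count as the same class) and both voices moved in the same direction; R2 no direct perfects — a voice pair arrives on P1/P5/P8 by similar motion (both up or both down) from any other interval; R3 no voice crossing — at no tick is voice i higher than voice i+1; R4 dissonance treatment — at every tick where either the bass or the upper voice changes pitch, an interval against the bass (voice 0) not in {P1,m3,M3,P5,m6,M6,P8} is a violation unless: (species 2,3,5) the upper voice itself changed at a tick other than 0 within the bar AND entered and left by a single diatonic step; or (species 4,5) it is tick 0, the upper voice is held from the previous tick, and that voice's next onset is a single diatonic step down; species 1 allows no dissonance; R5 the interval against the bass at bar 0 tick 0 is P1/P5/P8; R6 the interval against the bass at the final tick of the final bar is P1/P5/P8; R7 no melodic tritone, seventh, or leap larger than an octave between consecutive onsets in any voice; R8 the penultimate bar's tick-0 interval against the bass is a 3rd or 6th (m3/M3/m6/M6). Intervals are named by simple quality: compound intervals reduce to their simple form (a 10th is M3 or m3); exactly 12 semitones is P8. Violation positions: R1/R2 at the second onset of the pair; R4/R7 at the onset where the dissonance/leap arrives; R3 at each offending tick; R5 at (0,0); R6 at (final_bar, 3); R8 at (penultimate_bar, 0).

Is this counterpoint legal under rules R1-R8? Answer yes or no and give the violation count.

bar 0: v0=E3 v1=E4 (P8)
bar 1: v0=G3 v1=E4 (M6)
bar 2: v0=A3 v1=B3 (M2)
bar 3: v0=F3 v1=E4 (M7)
bar 4: v0=A3 v1=D4 (P4)
bar 5: v0=B3 v1=E4 (P4)
bar 6: v0=A3 v1=G4 (m7)
bar 7: v0=C4 v1=E4 (M3)
bar 8: v0=D4 v1=G4 (P4)
bar 9: v0=E4 v1=B4 (P5)
bar 10: v0=F3 v1=C5 (P5)
bar 11: v0=E3 v1=E4 (P8)
  R4 @ bar2.0: A3/B3 M2 untreated
  R4 @ bar4.0: A3/D4 P4 untreated
  R4 @ bar5.0: B3/E4 P4 untreated
  R4 @ bar6.0: A3/G4 m7 untreated
  R4 @ bar8.0: D4/G4 P4 untreated
  R7 @ bar10.0: E4->F3 leap 11st
  R8 @ bar10.0: penult P5 not 3rd/6th

No (7 violations)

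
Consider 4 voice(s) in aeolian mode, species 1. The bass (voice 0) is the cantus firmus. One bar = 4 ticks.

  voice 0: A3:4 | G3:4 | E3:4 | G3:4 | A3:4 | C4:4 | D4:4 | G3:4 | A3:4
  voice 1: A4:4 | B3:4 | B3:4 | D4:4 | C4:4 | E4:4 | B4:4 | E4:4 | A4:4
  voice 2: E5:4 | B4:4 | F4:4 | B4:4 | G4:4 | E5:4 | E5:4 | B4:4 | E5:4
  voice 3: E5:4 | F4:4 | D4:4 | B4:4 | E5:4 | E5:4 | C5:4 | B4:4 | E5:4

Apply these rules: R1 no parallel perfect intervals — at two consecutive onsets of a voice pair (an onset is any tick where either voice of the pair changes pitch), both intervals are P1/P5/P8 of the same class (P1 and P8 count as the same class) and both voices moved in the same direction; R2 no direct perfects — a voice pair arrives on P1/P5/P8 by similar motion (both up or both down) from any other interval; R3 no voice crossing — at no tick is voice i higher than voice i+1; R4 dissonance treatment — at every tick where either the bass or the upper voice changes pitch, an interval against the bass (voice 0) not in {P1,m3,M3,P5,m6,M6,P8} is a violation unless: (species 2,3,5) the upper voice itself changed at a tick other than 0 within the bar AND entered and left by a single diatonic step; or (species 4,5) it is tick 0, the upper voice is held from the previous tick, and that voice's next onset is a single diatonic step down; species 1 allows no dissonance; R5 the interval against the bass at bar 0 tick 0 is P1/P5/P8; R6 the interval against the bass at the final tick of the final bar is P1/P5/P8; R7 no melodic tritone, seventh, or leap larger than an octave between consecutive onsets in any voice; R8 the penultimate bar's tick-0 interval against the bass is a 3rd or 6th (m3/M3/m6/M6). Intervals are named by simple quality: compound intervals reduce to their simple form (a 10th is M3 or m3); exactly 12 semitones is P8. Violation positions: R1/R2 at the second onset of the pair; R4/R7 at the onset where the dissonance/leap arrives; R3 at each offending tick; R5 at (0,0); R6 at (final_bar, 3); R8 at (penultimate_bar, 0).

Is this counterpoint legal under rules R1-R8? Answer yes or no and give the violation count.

bar 0: v0=A3 v1=A4 v2=E5 v3=E5 (P5)
bar 1: v0=G3 v1=B3 v2=B4 v3=F4 (m7)
bar 2: v0=E3 v1=B3 v2=F4 v3=D4 (m7)
bar 3: v0=G3 v1=D4 v2=B4 v3=B4 (M3)
bar 4: v0=A3 v1=C4 v2=G4 v3=E5 (P5)
bar 5: v0=C4 v1=E4 v2=E5 v3=E5 (M3)
bar 6: v0=D4 v1=B4 v2=E5 v3=C5 (m7)
bar 7: v0=G3 v1=E4 v2=B4 v3=B4 (M3)
bar 8: v0=A3 v1=A4 v2=E5 v3=E5 (P5)
  R2 @ bar1.0: A4/E5 P5 -> B3/B4 P8 similar
  R3 @ bar1.0: B4 above F4
  R4 @ bar1.0: G3/F4 m7 untreated
  R7 @ bar1.0: A4->B3 leap 10st
  R7 @ bar1.0: E5->F4 leap 11st
  R3 @ bar1.1: B4 above F4
  R3 @ bar1.2: B4 above F4
  R3 @ bar1.3: B4 above F4
  R3 @ bar2.0: F4 above D4
  R4 @ bar2.0: E3/F4 m2 untreated
  R4 @ bar2.0: E3/D4 m7 untreated
  R7 @ bar2.0: B4->F4 leap 6st
  R3 @ bar2.1: F4 above D4
  R3 @ bar2.2: F4 above D4
  R3 @ bar2.3: F4 above D4
  R1 @ bar3.0: E3/B3 P5 -> G3/D4 P5 similar
  R2 @ bar3.0: F4/D4 m3 -> B4/B4 P1 similar
  R7 @ bar3.0: F4->B4 leap 6st
  R2 @ bar4.0: G3/B4 M3 -> A3/E5 P5 similar
  R2 @ bar4.0: D4/B4 M6 -> C4/G4 P5 similar
  R4 @ bar4.0: A3/G4 m7 untreated
  R2 @ bar5.0: C4/G4 P5 -> E4/E5 P8 similar
  R3 @ bar6.0: E5 above C5
  R4 @ bar6.0: D4/E5 M2 untreated
  R4 @ bar6.0: D4/C5 m7 untreated
  R3 @ bar6.1: E5 above C5
  R3 @ bar6.2: E5 above C5
  R3 @ bar6.3: E5 above C5
  R2 @ bar7.0: B4/E5 P4 -> E4/B4 P5 similar
  R2 @ bar7.0: B4/C5 m2 -> E4/B4 P5 similar
  R2 @ bar7.0: E5/C5 M3 -> B4/B4 P1 similar
  R1 @ bar8.0: E4/B4 P5 -> A4/E5 P5 similar
  R1 @ bar8.0: E4/B4 P5 -> A4/E5 P5 similar
  R1 @ bar8.0: B4/B4 P1 -> E5/E5 P1 similar
  R2 @ bar8.0: G3/E4 M6 -> A3/A4 P8 similar
  R2 @ bar8.0: G3/B4 M3 -> A3/E5 P5 similar
  R2 @ bar8.0: G3/B4 M3 -> A3/E5 P5 similar

No (37 violations)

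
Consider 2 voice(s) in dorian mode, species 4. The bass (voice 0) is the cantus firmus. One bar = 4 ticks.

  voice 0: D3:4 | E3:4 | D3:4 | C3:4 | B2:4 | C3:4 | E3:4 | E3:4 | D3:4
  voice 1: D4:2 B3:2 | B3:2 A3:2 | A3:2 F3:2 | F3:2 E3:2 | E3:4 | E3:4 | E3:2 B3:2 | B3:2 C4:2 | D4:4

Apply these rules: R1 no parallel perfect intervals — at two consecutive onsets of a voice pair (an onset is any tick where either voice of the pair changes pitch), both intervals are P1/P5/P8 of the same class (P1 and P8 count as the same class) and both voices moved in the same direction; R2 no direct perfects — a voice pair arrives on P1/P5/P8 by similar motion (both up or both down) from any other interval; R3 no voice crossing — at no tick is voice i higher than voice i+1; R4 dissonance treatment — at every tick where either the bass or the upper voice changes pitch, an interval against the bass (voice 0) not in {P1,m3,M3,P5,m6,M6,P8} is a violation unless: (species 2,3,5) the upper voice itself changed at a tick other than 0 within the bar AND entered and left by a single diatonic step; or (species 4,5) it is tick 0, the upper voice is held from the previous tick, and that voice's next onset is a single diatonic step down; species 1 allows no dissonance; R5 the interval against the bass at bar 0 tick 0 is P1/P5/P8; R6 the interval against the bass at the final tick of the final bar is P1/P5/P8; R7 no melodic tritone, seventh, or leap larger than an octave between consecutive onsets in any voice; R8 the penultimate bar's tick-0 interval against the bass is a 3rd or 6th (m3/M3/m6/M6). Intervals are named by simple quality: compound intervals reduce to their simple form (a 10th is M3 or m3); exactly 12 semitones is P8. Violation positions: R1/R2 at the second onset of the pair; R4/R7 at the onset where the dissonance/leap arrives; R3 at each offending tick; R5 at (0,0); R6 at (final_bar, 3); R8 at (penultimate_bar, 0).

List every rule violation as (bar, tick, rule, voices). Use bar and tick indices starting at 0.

bar 0: v0=D3 v1=D4 downbeat P8
bar 1: v0=E3 v1=B3 downbeat P5
bar 2: v0=D3 v1=A3 downbeat P5
bar 3: v0=C3 v1=F3 downbeat P4
bar 4: v0=B2 v1=E3 downbeat P4
bar 5: v0=C3 v1=E3 downbeat M3
bar 6: v0=E3 v1=E3 downbeat P1
bar 7: v0=E3 v1=B3 downbeat P5
bar 8: v0=D3 v1=D4 downbeat P8
  -> R4 @ bar 1 tick 2 v(0, 1): E3/A3 P4 untreated
  -> R4 @ bar 4 tick 0 v(0, 1): B2/E3 P4 untreated
  -> R8 @ bar 7 tick 0 v(0, 1): penult P5 not 3rd/6th

(1, 2, R4, (0, 1))
(4, 0, R4, (0, 1))
(7, 0, R8, (0, 1))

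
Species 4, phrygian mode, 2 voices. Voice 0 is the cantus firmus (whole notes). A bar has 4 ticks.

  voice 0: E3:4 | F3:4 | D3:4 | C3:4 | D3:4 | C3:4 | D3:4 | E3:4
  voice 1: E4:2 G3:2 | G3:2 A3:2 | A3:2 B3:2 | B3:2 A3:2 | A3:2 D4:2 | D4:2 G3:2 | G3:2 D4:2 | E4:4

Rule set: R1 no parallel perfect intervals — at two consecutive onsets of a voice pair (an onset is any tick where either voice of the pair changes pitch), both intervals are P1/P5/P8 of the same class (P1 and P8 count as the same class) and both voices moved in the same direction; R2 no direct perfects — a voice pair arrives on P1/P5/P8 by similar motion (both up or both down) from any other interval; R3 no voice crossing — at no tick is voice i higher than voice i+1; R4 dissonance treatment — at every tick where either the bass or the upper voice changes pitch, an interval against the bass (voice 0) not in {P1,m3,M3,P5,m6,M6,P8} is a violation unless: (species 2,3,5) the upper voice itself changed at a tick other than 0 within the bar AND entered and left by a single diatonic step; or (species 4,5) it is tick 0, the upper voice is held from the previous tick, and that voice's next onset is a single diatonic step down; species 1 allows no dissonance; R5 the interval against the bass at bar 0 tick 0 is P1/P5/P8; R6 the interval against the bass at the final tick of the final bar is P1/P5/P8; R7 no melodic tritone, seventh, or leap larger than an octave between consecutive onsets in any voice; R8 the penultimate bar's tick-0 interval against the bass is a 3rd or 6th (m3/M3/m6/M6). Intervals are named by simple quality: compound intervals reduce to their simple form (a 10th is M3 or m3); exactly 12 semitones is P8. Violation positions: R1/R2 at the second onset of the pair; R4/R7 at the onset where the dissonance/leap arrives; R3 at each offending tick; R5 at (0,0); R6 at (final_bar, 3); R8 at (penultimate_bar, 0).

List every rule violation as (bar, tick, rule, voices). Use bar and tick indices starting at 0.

bar 0: v0=E3 v1=E4 downbeat P8
bar 1: v0=F3 v1=G3 downbeat M2
bar 2: v0=D3 v1=A3 downbeat P5
bar 3: v0=C3 v1=B3 downbeat M7
bar 4: v0=D3 v1=A3 downbeat P5
bar 5: v0=C3 v1=D4 downbeat M2
bar 6: v0=D3 v1=G3 downbeat P4
bar 7: v0=E3 v1=E4 downbeat P8
  -> R4 @ bar 1 tick 0 v(0, 1): F3/G3 M2 untreated
  -> R4 @ bar 5 tick 0 v(0, 1): C3/D4 M2 untreated
  -> R4 @ bar 6 tick 0 v(0, 1): D3/G3 P4 untreated
  -> R8 @ bar 6 tick 0 v(0, 1): penult P4 not 3rd/6th
  -> R1 @ bar 7 tick 0 v(0, 1): D3/D4 P8 -> E3/E4 P8 similar

(1, 0, R4, (0, 1))
(5, 0, R4, (0, 1))
(6, 0, R4, (0, 1))
(6, 0, R8, (0, 1))
(7, 0, R1, (0, 1))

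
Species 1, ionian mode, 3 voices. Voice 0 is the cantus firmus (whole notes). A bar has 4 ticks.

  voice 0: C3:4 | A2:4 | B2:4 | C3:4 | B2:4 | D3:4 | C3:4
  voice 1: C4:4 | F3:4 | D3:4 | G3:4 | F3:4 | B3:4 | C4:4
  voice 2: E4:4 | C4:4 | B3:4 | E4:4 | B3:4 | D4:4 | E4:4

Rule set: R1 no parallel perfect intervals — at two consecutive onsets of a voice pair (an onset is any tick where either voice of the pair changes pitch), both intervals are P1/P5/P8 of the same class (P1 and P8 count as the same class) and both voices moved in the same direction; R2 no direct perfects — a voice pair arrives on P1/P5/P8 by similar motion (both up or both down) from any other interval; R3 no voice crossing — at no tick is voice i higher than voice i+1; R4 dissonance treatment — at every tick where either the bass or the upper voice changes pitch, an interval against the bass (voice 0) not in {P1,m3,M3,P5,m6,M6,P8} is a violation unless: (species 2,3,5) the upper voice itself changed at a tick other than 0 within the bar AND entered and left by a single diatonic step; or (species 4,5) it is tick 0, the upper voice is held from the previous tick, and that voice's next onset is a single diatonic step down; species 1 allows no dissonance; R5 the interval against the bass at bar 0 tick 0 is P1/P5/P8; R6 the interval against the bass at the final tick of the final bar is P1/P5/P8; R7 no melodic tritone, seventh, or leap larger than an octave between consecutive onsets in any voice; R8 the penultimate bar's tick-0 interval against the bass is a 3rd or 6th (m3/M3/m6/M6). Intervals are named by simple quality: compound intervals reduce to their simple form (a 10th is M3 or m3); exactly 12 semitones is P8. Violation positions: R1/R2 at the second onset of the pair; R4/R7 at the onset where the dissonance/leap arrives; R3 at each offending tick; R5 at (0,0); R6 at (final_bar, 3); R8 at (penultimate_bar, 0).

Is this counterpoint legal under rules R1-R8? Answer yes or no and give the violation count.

No (9 violations)

bar 0: v0=C3 v1=C4 v2=E4 (M3)
bar 1: v0=A2 v1=F3 v2=C4 (m3)
bar 2: v0=B2 v1=D3 v2=B3 (P8)
bar 3: v0=C3 v1=G3 v2=E4 (M3)
bar 4: v0=B2 v1=F3 v2=B3 (P8)
bar 5: v0=D3 v1=B3 v2=D4 (P8)
bar 6: v0=C3 v1=C4 v2=E4 (M3)
  R5 @ bar0.0: opens on M3
  R2 @ bar1.0: C4/E4 M3 -> F3/C4 P5 similar
  R2 @ bar3.0: B2/D3 m3 -> C3/G3 P5 similar
  R2 @ bar4.0: C3/E4 M3 -> B2/B3 P8 similar
  R4 @ bar4.0: B2/F3 TT untreated
  R1 @ bar5.0: B2/B3 P8 -> D3/D4 P8 similar
  R7 @ bar5.0: F3->B3 leap 6st
  R8 @ bar5.0: penult P8 not 3rd/6th
  R6 @ bar6.3: closes on M3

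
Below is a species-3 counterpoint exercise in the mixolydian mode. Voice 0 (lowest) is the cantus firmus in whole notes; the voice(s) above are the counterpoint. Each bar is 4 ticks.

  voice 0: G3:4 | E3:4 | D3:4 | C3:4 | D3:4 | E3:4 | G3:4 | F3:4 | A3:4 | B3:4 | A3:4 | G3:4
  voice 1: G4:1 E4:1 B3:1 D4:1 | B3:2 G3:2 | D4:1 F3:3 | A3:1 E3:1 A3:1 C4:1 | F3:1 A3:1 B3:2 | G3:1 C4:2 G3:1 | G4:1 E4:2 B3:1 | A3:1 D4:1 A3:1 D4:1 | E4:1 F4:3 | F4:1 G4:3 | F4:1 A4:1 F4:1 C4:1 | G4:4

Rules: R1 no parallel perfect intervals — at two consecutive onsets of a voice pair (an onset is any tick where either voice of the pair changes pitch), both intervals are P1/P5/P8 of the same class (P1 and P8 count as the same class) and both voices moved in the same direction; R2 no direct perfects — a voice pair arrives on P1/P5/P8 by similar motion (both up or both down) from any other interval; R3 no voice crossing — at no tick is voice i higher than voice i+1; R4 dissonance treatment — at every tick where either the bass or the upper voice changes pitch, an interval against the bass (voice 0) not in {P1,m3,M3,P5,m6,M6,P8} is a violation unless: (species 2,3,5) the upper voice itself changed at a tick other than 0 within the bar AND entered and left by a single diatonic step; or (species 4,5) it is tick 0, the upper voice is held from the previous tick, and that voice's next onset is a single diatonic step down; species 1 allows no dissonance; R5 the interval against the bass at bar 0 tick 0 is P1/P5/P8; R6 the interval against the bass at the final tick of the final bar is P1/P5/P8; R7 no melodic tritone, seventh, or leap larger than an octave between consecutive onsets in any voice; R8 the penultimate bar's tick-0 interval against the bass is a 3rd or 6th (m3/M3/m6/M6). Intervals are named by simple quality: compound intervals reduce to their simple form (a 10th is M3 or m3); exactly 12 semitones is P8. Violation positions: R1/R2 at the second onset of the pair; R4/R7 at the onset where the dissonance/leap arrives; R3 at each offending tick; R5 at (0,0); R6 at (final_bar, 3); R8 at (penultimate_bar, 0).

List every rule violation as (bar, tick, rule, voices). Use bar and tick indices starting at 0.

(1, 0, R1, (0, 1))
(6, 0, R2, (0, 1))
(8, 0, R2, (0, 1))
(9, 0, R4, (0, 1))

bar 0: v0=G3 v1=G4 downbeat P8
bar 1: v0=E3 v1=B3 downbeat P5
bar 2: v0=D3 v1=D4 downbeat P8
bar 3: v0=C3 v1=A3 downbeat M6
bar 4: v0=D3 v1=F3 downbeat m3
bar 5: v0=E3 v1=G3 downbeat m3
bar 6: v0=G3 v1=G4 downbeat P8
bar 7: v0=F3 v1=A3 downbeat M3
bar 8: v0=A3 v1=E4 downbeat P5
bar 9: v0=B3 v1=F4 downbeat TT
bar 10: v0=A3 v1=F4 downbeat m6
bar 11: v0=G3 v1=G4 downbeat P8
  -> R1 @ bar 1 tick 0 v(0, 1): G3/D4 P5 -> E3/B3 P5 similar
  -> R2 @ bar 6 tick 0 v(0, 1): E3/G3 m3 -> G3/G4 P8 similar
  -> R2 @ bar 8 tick 0 v(0, 1): F3/D4 M6 -> A3/E4 P5 similar
  -> R4 @ bar 9 tick 0 v(0, 1): B3/F4 TT untreated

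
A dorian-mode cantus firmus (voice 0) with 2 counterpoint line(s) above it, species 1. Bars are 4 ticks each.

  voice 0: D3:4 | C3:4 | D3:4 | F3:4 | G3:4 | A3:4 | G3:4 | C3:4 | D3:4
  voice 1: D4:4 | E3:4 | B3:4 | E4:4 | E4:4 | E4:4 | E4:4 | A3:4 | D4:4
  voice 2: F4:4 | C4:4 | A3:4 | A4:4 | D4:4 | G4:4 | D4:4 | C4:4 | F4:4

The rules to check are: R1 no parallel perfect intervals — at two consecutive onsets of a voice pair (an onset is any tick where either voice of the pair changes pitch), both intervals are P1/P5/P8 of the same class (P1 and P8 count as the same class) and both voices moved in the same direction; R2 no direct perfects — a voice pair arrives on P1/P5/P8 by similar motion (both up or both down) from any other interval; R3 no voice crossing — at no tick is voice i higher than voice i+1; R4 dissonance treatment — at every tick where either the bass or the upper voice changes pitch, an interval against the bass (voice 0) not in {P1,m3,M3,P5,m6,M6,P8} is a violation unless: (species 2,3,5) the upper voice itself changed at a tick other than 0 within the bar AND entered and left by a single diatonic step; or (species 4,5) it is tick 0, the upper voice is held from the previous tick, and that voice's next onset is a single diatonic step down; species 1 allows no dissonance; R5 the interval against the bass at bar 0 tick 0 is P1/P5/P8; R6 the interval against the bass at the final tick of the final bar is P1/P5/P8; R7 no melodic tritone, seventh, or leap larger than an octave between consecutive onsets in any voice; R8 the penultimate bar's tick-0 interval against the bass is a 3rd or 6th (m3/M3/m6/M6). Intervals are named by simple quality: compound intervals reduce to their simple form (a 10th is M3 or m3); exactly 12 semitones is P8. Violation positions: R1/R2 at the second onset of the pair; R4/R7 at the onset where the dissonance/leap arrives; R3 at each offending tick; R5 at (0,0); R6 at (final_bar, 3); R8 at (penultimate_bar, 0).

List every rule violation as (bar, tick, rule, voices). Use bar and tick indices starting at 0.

bar 0: v0=D3 v1=D4 v2=F4 downbeat m3
bar 1: v0=C3 v1=E3 v2=C4 downbeat P8
bar 2: v0=D3 v1=B3 v2=A3 downbeat P5
bar 3: v0=F3 v1=E4 v2=A4 downbeat M3
bar 4: v0=G3 v1=E4 v2=D4 downbeat P5
bar 5: v0=A3 v1=E4 v2=G4 downbeat m7
bar 6: v0=G3 v1=E4 v2=D4 downbeat P5
bar 7: v0=C3 v1=A3 v2=C4 downbeat P8
bar 8: v0=D3 v1=D4 v2=F4 downbeat m3
  -> R5 @ bar 0 tick 0 v(0, 2): opens on m3
  -> R2 @ bar 1 tick 0 v(0, 2): D3/F4 m3 -> C3/C4 P8 similar
  -> R7 @ bar 1 tick 0 v(1,): D4->E3 leap 10st
  -> R3 @ bar 2 tick 0 v(1, 2): B3 above A3
  -> R3 @ bar 2 tick 1 v(1, 2): B3 above A3
  -> R3 @ bar 2 tick 2 v(1, 2): B3 above A3
  -> R3 @ bar 2 tick 3 v(1, 2): B3 above A3
  -> R4 @ bar 3 tick 0 v(0, 1): F3/E4 M7 untreated
  -> R3 @ bar 4 tick 0 v(1, 2): E4 above D4
  -> R3 @ bar 4 tick 1 v(1, 2): E4 above D4
  -> R3 @ bar 4 tick 2 v(1, 2): E4 above D4
  -> R3 @ bar 4 tick 3 v(1, 2): E4 above D4
  -> R4 @ bar 5 tick 0 v(0, 2): A3/G4 m7 untreated
  -> R2 @ bar 6 tick 0 v(0, 2): A3/G4 m7 -> G3/D4 P5 similar
  -> R3 @ bar 6 tick 0 v(1, 2): E4 above D4
  -> R3 @ bar 6 tick 1 v(1, 2): E4 above D4
  -> R3 @ bar 6 tick 2 v(1, 2): E4 above D4
  -> R3 @ bar 6 tick 3 v(1, 2): E4 above D4
  -> R2 @ bar 7 tick 0 v(0, 2): G3/D4 P5 -> C3/C4 P8 similar
  -> R8 @ bar 7 tick 0 v(0, 2): penult P8 not 3rd/6th
  -> R2 @ bar 8 tick 0 v(0, 1): C3/A3 M6 -> D3/D4 P8 similar
  -> R6 @ bar 8 tick 3 v(0, 2): closes on m3

(0, 0, R5, (0, 2))
(1, 0, R2, (0, 2))
(1, 0, R7, (1,))
(2, 0, R3, (1, 2))
(2, 1, R3, (1, 2))
(2, 2, R3, (1, 2))
(2, 3, R3, (1, 2))
(3, 0, R4, (0, 1))
(4, 0, R3, (1, 2))
(4, 1, R3, (1, 2))
(4, 2, R3, (1, 2))
(4, 3, R3, (1, 2))
(5, 0, R4, (0, 2))
(6, 0, R2, (0, 2))
(6, 0, R3, (1, 2))
(6, 1, R3, (1, 2))
(6, 2, R3, (1, 2))
(6, 3, R3, (1, 2))
(7, 0, R2, (0, 2))
(7, 0, R8, (0, 2))
(8, 0, R2, (0, 1))
(8, 3, R6, (0, 2))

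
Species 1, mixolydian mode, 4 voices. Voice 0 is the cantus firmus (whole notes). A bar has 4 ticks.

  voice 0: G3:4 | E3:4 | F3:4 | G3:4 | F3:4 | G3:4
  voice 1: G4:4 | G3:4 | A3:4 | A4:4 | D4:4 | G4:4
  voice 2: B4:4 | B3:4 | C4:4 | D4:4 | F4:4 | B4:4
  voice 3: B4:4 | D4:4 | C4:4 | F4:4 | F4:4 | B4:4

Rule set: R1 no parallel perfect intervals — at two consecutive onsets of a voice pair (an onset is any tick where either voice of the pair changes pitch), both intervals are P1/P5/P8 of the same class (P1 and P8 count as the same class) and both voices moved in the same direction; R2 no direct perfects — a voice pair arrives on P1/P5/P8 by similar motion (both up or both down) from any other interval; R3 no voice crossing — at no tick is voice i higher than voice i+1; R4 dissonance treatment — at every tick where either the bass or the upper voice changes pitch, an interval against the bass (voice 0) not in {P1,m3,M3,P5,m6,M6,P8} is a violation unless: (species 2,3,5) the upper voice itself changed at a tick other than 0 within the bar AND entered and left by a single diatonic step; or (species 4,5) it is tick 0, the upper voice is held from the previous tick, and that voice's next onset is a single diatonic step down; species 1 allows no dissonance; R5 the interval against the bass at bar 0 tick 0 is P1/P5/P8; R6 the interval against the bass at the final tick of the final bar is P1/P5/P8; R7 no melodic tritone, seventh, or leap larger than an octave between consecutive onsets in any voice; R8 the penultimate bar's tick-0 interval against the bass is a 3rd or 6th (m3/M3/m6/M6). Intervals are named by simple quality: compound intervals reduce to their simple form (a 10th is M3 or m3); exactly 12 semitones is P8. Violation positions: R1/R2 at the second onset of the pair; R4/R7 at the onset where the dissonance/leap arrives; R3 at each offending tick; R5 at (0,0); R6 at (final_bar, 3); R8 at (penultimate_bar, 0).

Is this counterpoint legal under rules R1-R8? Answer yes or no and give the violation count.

No (22 violations)

bar 0: v0=G3 v1=G4 v2=B4 v3=B4 (M3)
bar 1: v0=E3 v1=G3 v2=B3 v3=D4 (m7)
bar 2: v0=F3 v1=A3 v2=C4 v3=C4 (P5)
bar 3: v0=G3 v1=A4 v2=D4 v3=F4 (m7)
bar 4: v0=F3 v1=D4 v2=F4 v3=F4 (P8)
bar 5: v0=G3 v1=G4 v2=B4 v3=B4 (M3)
  R5 @ bar0.0: opens on M3
  R5 @ bar0.0: opens on M3
  R2 @ bar1.0: G3/B4 M3 -> E3/B3 P5 similar
  R2 @ bar1.0: G4/B4 M3 -> G3/D4 P5 similar
  R4 @ bar1.0: E3/D4 m7 untreated
  R1 @ bar2.0: E3/B3 P5 -> F3/C4 P5 similar
  R1 @ bar3.0: F3/C4 P5 -> G3/D4 P5 similar
  R2 @ bar3.0: A3/C4 m3 -> A4/D4 P5 similar
  R3 @ bar3.0: A4 above D4
  R4 @ bar3.0: G3/A4 M2 untreated
  R4 @ bar3.0: G3/F4 m7 untreated
  R3 @ bar3.1: A4 above D4
  R3 @ bar3.2: A4 above D4
  R3 @ bar3.3: A4 above D4
  R8 @ bar4.0: penult P8 not 3rd/6th
  R8 @ bar4.0: penult P8 not 3rd/6th
  R1 @ bar5.0: F4/F4 P1 -> B4/B4 P1 similar
  R2 @ bar5.0: F3/D4 M6 -> G3/G4 P8 similar
  R7 @ bar5.0: F4->B4 leap 6st
  R7 @ bar5.0: F4->B4 leap 6st
  R6 @ bar5.3: closes on M3
  R6 @ bar5.3: closes on M3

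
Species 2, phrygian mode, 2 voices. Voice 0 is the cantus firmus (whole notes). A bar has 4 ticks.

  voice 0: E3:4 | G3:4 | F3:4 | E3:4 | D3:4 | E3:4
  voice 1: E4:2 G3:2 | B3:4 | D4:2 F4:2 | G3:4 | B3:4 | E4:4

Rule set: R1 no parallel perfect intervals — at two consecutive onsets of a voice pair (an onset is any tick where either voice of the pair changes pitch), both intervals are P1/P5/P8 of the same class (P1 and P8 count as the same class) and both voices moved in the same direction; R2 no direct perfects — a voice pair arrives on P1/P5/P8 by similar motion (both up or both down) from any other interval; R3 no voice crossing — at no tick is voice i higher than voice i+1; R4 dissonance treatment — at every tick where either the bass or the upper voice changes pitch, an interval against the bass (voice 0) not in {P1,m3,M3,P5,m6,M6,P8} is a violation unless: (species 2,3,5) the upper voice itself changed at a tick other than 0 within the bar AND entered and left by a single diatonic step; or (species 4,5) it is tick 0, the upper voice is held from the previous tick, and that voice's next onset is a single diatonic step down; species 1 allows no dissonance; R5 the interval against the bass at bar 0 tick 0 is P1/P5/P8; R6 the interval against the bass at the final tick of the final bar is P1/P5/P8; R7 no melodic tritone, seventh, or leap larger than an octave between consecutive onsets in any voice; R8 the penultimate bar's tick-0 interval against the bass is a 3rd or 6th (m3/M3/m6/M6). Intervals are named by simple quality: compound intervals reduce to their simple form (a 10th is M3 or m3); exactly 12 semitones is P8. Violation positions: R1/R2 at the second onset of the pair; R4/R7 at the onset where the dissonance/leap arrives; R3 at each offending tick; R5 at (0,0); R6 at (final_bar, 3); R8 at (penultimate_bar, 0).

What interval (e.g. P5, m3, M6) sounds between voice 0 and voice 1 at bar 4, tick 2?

M6

voice 0=D3 voice 1=B3 -> M6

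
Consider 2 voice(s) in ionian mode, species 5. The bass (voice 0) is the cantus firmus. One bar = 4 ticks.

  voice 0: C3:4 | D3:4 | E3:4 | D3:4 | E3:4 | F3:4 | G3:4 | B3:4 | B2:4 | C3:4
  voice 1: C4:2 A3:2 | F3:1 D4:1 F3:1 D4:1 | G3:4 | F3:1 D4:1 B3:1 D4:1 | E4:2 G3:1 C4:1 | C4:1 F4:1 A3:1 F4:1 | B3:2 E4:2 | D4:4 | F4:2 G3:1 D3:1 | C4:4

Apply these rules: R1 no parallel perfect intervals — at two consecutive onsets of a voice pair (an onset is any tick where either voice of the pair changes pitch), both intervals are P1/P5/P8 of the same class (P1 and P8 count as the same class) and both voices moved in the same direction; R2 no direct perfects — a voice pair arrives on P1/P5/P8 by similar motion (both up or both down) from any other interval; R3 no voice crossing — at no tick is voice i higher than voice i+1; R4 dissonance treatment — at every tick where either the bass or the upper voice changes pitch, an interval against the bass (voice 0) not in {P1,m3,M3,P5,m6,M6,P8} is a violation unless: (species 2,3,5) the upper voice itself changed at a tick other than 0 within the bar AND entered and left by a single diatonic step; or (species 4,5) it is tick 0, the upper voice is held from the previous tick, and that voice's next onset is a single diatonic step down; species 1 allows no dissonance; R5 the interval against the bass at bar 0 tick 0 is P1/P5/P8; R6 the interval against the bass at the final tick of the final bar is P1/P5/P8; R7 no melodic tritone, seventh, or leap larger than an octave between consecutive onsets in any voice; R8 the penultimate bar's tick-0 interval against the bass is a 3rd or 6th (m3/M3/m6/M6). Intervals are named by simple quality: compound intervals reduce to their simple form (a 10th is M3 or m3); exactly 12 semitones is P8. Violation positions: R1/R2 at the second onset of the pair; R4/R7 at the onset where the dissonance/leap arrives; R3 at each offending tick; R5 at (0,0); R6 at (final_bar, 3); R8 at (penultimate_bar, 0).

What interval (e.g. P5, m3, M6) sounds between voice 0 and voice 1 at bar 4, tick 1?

voice 0=E3 voice 1=E4 -> P8

P8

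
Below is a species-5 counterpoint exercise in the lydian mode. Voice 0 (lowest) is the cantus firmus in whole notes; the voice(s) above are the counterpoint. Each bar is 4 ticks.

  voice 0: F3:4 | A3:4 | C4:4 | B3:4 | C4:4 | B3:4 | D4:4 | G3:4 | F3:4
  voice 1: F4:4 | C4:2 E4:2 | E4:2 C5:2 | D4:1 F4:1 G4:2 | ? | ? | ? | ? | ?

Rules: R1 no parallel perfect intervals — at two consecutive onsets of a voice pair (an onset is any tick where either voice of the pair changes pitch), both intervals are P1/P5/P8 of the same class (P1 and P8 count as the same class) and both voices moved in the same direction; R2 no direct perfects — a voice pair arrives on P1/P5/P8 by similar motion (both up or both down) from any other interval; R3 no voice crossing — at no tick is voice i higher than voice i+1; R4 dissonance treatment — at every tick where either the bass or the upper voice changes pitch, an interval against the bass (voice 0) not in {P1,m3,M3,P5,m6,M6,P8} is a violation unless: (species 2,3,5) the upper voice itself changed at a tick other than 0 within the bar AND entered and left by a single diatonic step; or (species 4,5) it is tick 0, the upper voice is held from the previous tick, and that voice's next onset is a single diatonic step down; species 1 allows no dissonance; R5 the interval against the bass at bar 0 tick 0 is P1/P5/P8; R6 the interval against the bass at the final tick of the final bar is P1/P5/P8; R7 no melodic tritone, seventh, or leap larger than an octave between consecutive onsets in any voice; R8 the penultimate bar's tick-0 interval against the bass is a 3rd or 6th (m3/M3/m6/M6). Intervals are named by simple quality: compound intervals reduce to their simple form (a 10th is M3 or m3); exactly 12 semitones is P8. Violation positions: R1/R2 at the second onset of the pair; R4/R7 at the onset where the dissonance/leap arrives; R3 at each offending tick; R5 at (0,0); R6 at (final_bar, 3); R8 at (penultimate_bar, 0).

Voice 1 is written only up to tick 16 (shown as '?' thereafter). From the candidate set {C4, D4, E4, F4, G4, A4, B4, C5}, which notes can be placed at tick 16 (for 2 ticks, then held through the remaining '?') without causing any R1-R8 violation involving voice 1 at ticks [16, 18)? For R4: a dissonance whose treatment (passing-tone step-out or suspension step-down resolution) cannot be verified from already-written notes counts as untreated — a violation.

{A4, C4, E4, G4}

C4: legal
D4: violates R4
E4: legal
F4: violates R4
G4: legal
A4: legal
B4: violates R4
C5: violates R2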